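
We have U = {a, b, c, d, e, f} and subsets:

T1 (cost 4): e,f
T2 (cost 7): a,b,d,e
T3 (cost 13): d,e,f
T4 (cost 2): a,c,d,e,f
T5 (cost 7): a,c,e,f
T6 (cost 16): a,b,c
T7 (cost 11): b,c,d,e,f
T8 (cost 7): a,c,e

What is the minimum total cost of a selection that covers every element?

9

T2, T4 cover every element at cost 7 + 2 = 9.
Any cover uses at least 2 sets; among all covering selections none totals below 9.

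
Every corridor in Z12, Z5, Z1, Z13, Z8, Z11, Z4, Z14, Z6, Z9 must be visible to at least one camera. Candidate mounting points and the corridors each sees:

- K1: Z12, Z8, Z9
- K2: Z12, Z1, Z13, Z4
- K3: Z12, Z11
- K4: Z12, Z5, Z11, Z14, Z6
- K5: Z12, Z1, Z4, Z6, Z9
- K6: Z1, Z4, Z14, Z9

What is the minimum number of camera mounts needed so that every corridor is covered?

3

K1, K2, K4 together cover {Z12, Z5, Z1, Z13, Z8, Z11, Z4, Z14, Z6, Z9} — every corridor.
No 2 of the 6 camera mounts cover everything (all 15 pairs fall short), so 3 is minimum.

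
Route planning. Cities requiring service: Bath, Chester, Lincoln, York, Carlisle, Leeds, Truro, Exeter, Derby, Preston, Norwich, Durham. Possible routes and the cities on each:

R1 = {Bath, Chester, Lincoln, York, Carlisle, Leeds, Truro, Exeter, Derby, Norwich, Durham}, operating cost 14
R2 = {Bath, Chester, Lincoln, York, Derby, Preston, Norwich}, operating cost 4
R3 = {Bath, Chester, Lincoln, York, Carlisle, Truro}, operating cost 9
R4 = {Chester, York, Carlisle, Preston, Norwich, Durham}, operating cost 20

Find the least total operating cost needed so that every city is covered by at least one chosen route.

18

R1, R2 cover every city at operating cost 14 + 4 = 18.
Any cover uses at least 2 routes; among all covering selections none totals below 18.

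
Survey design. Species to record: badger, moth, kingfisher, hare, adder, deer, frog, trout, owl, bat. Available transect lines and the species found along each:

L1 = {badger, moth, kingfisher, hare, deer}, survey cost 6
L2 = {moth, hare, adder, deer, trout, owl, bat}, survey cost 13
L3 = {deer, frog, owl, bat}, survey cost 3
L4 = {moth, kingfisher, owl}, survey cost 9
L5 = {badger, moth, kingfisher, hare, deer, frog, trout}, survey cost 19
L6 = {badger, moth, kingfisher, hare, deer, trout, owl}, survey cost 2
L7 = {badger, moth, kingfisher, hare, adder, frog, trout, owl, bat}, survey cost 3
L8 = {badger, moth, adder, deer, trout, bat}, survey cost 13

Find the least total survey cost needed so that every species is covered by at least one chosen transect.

5

L6, L7 cover every species at survey cost 2 + 3 = 5.
Any cover uses at least 2 transects; among all covering selections none totals below 5.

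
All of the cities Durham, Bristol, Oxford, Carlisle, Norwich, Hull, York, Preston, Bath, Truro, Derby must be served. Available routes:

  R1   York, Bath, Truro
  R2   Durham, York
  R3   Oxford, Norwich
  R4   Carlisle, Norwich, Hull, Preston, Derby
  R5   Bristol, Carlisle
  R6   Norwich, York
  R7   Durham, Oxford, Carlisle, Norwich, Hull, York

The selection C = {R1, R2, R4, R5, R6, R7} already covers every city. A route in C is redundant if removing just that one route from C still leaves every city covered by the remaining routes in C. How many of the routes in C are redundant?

Drop R1: Bath, Truro uncovered — not redundant.
Drop R2: the rest still cover every city — redundant.
Drop R4: Preston, Derby uncovered — not redundant.
Drop R5: Bristol uncovered — not redundant.
Drop R6: the rest still cover every city — redundant.
Drop R7: Oxford uncovered — not redundant.
2 redundant: R2, R6.

2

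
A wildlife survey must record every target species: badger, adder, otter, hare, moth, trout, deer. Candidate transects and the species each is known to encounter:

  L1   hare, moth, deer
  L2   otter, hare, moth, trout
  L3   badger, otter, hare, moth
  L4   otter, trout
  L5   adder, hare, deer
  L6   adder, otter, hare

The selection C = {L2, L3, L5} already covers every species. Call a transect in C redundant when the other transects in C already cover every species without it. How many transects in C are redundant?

0

Drop L2: trout uncovered — not redundant.
Drop L3: badger uncovered — not redundant.
Drop L5: adder, deer uncovered — not redundant.
None of the transects in C is redundant.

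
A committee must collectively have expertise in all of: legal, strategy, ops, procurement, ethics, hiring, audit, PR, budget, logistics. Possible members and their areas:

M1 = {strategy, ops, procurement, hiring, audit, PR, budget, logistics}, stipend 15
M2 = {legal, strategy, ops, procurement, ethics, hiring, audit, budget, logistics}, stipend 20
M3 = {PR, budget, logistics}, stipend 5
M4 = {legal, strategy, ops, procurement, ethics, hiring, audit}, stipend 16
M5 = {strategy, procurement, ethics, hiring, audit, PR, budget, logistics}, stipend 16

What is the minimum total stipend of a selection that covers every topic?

21

M3, M4 cover every topic at stipend 5 + 16 = 21.
Any cover uses at least 2 members; among all covering selections none totals below 21.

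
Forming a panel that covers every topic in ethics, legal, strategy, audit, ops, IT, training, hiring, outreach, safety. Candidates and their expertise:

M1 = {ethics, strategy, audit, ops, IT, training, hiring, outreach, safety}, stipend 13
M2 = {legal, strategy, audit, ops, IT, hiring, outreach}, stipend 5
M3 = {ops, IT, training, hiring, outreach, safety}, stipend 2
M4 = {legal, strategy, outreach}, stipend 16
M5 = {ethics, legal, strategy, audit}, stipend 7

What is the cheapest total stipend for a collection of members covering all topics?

M3, M5 cover every topic at stipend 2 + 7 = 9.
Any cover uses at least 2 members; among all covering selections none totals below 9.

9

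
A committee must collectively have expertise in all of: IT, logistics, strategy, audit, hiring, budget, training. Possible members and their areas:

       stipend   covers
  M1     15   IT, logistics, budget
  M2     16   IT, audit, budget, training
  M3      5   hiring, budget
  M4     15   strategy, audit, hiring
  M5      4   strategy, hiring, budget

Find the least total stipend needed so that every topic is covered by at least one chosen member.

35

M1, M2, M5 cover every topic at stipend 15 + 16 + 4 = 35.
Any cover uses at least 3 members; among all covering selections none totals below 35.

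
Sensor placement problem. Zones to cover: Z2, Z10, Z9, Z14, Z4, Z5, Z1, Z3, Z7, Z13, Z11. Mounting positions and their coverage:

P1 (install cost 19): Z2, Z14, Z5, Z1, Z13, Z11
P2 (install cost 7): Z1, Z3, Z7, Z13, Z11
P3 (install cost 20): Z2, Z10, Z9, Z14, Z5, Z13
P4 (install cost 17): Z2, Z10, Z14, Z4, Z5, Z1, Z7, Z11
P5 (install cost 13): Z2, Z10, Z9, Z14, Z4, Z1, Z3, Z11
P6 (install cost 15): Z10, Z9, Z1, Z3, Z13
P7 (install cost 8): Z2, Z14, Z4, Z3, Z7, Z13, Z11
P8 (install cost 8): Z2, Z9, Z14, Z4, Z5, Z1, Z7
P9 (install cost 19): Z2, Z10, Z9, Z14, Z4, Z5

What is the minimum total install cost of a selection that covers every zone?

P2, P9 cover every zone at install cost 7 + 19 = 26.
Any cover uses at least 2 sensor positions; among all covering selections none totals below 26.

26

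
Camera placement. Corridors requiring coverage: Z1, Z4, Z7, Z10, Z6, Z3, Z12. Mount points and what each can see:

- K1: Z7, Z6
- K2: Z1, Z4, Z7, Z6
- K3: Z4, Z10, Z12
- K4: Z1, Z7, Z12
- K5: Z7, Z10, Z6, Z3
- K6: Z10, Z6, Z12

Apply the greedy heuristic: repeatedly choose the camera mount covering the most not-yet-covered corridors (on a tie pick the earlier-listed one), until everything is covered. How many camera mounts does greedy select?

3

Pick 1: K2 covers 4 new corridors (Z1, Z4, Z7, Z6).
Pick 2: K3 covers 2 new corridors (Z10, Z12).
Pick 3: K5 covers 1 new corridors (Z3).
Greedy uses 3 camera mounts.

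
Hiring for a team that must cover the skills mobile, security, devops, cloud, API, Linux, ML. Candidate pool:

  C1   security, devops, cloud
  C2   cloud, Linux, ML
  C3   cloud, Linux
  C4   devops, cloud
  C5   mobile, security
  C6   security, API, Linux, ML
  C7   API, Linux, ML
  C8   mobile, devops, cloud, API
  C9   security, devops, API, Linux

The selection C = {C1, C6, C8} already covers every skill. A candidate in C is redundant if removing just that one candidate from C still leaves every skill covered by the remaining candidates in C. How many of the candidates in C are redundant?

1

Drop C1: the rest still cover every skill — redundant.
Drop C6: Linux, ML uncovered — not redundant.
Drop C8: mobile uncovered — not redundant.
1 redundant: C1.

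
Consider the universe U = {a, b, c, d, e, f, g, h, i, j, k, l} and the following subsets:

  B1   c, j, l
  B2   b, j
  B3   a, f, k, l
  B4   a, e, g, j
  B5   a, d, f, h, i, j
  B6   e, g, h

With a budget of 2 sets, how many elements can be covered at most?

8

Choosing B1, B5 covers {a, c, d, f, h, i, j, l} — 8 elements.
No choice of 2 sets does better; here b, e, g, k are left uncovered.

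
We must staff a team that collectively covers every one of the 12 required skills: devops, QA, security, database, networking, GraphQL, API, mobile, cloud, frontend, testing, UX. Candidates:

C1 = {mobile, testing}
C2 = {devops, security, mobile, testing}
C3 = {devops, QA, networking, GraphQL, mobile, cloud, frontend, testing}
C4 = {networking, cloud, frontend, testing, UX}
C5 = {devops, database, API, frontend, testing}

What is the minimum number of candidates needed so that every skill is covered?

4

C2, C3, C4, C5 together cover {devops, QA, security, database, networking, GraphQL, API, mobile, cloud, frontend, testing, UX} — every skill.
No 3 of the 5 candidates cover everything (all 10 triples fall short), so 4 is minimum.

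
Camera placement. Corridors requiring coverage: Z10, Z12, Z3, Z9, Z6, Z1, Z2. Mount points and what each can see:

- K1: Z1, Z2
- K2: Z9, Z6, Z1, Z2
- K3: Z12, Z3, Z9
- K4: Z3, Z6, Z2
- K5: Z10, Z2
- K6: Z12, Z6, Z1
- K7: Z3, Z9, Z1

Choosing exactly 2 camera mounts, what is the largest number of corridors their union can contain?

6

Choosing K2, K3 covers {Z12, Z3, Z9, Z6, Z1, Z2} — 6 corridors.
No choice of 2 camera mounts does better; here Z10 is left uncovered.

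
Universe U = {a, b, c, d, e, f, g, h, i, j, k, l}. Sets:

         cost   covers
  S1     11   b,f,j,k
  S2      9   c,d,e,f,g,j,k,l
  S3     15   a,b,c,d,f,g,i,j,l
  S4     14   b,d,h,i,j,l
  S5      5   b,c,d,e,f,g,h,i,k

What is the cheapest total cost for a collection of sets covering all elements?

S3, S5 cover every element at cost 15 + 5 = 20.
Any cover uses at least 2 sets; among all covering selections none totals below 20.
Greedy by coverage-per-cost would pick S5, S2, S3 for 29 — worse than the optimum 20.

20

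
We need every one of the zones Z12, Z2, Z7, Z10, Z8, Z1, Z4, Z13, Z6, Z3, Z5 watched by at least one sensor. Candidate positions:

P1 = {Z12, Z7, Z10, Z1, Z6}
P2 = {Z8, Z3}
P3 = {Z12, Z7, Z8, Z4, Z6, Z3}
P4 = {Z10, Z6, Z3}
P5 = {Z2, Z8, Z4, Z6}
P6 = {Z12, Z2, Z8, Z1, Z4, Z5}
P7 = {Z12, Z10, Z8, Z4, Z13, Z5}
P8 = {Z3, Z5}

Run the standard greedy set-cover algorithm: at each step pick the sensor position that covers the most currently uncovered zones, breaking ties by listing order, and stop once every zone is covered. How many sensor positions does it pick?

3

Pick 1: P3 covers 6 new zones (Z12, Z7, Z8, Z4, Z6, Z3).
Pick 2: P6 covers 3 new zones (Z2, Z1, Z5).
Pick 3: P7 covers 2 new zones (Z10, Z13).
Greedy uses 3 sensor positions.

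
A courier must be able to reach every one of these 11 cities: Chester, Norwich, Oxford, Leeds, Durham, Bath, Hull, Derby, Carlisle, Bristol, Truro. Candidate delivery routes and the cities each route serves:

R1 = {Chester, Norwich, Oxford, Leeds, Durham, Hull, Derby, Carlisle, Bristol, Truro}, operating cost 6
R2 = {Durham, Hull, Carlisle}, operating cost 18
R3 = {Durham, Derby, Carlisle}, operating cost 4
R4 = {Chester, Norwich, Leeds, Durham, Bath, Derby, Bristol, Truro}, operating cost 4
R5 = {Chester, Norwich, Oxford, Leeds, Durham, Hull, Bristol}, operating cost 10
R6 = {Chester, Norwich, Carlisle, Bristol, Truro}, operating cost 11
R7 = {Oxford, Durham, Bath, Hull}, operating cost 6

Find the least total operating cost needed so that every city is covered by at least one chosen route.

R1, R4 cover every city at operating cost 6 + 4 = 10.
Any cover uses at least 2 routes; among all covering selections none totals below 10.

10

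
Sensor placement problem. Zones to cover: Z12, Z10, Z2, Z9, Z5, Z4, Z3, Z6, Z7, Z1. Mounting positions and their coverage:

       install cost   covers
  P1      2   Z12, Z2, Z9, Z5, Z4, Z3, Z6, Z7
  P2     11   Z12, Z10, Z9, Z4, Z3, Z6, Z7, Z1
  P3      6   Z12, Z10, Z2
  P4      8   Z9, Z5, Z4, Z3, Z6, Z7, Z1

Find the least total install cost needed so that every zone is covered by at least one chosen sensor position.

P1, P2 cover every zone at install cost 2 + 11 = 13.
Any cover uses at least 2 sensor positions; among all covering selections none totals below 13.

13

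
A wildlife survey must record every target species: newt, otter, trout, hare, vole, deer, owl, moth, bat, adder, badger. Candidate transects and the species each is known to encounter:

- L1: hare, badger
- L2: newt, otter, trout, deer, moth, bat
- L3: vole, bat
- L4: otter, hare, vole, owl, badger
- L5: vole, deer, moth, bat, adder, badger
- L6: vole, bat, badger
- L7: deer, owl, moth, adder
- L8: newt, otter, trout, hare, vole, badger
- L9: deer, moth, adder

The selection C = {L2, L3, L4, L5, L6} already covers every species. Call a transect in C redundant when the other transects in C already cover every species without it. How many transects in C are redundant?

Drop L2: newt, trout uncovered — not redundant.
Drop L3: the rest still cover every species — redundant.
Drop L4: hare, owl uncovered — not redundant.
Drop L5: adder uncovered — not redundant.
Drop L6: the rest still cover every species — redundant.
2 redundant: L3, L6.

2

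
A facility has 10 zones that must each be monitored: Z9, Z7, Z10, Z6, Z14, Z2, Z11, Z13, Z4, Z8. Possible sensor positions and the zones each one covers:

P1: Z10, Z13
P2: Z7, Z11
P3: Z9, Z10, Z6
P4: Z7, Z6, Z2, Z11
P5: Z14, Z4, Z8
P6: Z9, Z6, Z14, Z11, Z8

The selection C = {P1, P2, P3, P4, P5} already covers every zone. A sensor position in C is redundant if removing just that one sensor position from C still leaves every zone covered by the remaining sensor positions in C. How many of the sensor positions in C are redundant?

1

Drop P1: Z13 uncovered — not redundant.
Drop P2: the rest still cover every zone — redundant.
Drop P3: Z9 uncovered — not redundant.
Drop P4: Z2 uncovered — not redundant.
Drop P5: Z14, Z4, Z8 uncovered — not redundant.
1 redundant: P2.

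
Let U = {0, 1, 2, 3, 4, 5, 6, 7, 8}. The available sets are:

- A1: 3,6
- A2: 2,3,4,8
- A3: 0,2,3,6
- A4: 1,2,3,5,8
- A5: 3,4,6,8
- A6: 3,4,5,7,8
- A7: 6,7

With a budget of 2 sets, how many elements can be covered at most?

8

Choosing A3, A6 covers {0, 2, 3, 4, 5, 6, 7, 8} — 8 elements.
No choice of 2 sets does better; here 1 is left uncovered.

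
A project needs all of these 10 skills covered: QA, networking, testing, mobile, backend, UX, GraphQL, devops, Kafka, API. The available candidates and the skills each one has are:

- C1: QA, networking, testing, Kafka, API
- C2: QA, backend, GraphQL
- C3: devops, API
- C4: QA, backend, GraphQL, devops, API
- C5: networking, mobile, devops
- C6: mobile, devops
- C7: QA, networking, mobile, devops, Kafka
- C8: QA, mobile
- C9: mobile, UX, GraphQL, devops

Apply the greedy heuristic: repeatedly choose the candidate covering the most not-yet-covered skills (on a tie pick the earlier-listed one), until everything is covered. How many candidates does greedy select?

3

Pick 1: C1 covers 5 new skills (QA, networking, testing, Kafka, API).
Pick 2: C9 covers 4 new skills (mobile, UX, GraphQL, devops).
Pick 3: C2 covers 1 new skills (backend).
Greedy uses 3 candidates.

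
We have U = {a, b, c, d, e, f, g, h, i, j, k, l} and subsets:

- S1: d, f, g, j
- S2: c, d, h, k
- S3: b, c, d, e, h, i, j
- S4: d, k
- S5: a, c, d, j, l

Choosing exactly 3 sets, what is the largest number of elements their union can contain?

11

Choosing S1, S3, S5 covers {a, b, c, d, e, f, g, h, i, j, l} — 11 elements.
No choice of 3 sets does better; here k is left uncovered.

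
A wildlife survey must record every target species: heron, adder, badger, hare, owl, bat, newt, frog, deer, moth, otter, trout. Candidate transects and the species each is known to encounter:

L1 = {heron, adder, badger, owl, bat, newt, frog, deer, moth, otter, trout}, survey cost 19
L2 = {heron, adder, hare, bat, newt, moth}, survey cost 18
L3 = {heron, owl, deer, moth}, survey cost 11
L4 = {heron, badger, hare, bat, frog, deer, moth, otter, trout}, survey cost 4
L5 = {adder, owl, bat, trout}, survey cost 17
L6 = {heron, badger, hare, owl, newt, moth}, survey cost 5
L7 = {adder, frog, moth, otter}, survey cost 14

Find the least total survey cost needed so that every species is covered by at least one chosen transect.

23

L1, L4 cover every species at survey cost 19 + 4 = 23.
Any cover uses at least 2 transects; among all covering selections none totals below 23.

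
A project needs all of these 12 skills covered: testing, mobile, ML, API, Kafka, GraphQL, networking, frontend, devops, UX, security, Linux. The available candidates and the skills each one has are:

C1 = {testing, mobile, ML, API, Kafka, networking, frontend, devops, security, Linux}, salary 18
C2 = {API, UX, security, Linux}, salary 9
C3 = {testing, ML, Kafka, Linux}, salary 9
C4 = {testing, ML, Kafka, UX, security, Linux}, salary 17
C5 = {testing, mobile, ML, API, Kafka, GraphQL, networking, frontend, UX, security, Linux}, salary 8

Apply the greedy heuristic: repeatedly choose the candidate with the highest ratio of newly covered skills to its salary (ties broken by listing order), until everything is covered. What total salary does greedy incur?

26

Pick 1: C5 adds 11 new (testing, mobile, ML, API, Kafka, GraphQL, networking, frontend, UX, security, Linux) at salary 8 (ratio 11/8).
Pick 2: C1 adds 1 new (devops) at salary 18 (ratio 1/18).
Greedy total salary: 8 + 18 = 26.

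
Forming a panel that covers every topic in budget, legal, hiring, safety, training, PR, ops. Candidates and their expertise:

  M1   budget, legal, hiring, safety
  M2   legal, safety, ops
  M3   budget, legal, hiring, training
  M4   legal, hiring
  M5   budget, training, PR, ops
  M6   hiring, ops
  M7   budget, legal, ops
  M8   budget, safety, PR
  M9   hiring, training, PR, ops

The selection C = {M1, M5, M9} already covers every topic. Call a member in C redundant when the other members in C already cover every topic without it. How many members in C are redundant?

Drop M1: legal, safety uncovered — not redundant.
Drop M5: the rest still cover every topic — redundant.
Drop M9: the rest still cover every topic — redundant.
2 redundant: M5, M9.

2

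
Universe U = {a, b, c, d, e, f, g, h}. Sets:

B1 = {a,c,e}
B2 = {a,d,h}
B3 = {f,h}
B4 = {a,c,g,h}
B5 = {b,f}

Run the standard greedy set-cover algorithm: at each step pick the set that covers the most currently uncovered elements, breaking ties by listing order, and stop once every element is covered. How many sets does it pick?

Pick 1: B4 covers 4 new elements (a, c, g, h).
Pick 2: B5 covers 2 new elements (b, f).
Pick 3: B1 covers 1 new elements (e).
Pick 4: B2 covers 1 new elements (d).
Greedy uses 4 sets.

4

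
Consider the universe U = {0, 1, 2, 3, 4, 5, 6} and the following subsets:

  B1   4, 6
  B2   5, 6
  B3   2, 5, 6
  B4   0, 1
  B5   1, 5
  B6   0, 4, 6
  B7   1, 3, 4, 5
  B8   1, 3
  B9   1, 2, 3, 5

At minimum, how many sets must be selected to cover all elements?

2

B6, B9 together cover {0, 1, 2, 3, 4, 5, 6} — every element.
No single set contains all 7 elements, so 2 is optimal.
Greedy (largest uncovered first) would take B7, B3, B4 — 3 sets — but 2 suffice.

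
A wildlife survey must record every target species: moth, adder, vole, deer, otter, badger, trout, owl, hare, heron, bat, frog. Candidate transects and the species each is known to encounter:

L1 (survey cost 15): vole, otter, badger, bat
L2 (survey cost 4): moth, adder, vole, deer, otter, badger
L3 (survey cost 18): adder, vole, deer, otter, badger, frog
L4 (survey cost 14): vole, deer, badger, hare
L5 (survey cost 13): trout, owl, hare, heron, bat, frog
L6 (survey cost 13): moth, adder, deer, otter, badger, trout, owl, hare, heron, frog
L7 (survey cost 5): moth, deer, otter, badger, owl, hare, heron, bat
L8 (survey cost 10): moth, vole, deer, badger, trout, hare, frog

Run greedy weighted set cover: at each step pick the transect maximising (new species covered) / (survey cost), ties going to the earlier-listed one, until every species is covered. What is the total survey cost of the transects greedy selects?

Pick 1: L7 adds 8 new (moth, deer, otter, badger, owl, hare, heron, bat) at survey cost 5 (ratio 8/5).
Pick 2: L2 adds 2 new (adder, vole) at survey cost 4 (ratio 2/4).
Pick 3: L8 adds 2 new (trout, frog) at survey cost 10 (ratio 2/10).
Greedy total survey cost: 5 + 4 + 10 = 19. (The true optimum is 17, so greedy overshoots here.)

19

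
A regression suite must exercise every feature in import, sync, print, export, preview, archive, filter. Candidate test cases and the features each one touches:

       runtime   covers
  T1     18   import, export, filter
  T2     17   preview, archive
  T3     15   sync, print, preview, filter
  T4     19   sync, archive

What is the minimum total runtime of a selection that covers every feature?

T1, T2, T3 cover every feature at runtime 18 + 17 + 15 = 50.
Any cover uses at least 3 test cases; among all covering selections none totals below 50.

50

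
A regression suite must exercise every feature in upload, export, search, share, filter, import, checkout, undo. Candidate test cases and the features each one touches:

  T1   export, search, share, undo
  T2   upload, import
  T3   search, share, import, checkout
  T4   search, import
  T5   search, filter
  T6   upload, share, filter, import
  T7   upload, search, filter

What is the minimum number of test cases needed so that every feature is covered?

3

T1, T3, T6 together cover {upload, export, search, share, filter, import, checkout, undo} — every feature.
No 2 of the 7 test cases cover everything (all 21 pairs fall short), so 3 is minimum.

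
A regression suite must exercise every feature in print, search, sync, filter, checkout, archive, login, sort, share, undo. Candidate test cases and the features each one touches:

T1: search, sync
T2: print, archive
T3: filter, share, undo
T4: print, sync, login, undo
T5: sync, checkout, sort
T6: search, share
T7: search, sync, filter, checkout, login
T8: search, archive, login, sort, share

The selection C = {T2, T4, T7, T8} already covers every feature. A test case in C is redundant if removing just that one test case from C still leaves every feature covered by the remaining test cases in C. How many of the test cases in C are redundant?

1

Drop T2: the rest still cover every feature — redundant.
Drop T4: undo uncovered — not redundant.
Drop T7: filter, checkout uncovered — not redundant.
Drop T8: sort, share uncovered — not redundant.
1 redundant: T2.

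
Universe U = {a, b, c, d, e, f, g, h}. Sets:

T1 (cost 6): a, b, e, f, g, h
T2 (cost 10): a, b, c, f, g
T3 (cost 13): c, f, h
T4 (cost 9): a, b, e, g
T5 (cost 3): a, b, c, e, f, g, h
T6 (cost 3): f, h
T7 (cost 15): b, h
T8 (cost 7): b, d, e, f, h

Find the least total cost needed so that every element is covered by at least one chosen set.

T5, T8 cover every element at cost 3 + 7 = 10.
Any cover uses at least 2 sets; among all covering selections none totals below 10.

10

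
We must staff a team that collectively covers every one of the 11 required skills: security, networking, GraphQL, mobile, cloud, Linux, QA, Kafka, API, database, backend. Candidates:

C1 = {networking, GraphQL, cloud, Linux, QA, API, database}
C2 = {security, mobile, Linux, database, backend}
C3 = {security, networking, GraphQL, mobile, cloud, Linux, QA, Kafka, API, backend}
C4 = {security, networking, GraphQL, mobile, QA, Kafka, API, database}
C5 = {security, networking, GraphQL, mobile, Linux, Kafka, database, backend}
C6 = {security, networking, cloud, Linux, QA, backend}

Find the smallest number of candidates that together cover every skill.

2

C1, C3 together cover {security, networking, GraphQL, mobile, cloud, Linux, QA, Kafka, API, database, backend} — every skill.
No single candidate contains all 11 skills, so 2 is optimal.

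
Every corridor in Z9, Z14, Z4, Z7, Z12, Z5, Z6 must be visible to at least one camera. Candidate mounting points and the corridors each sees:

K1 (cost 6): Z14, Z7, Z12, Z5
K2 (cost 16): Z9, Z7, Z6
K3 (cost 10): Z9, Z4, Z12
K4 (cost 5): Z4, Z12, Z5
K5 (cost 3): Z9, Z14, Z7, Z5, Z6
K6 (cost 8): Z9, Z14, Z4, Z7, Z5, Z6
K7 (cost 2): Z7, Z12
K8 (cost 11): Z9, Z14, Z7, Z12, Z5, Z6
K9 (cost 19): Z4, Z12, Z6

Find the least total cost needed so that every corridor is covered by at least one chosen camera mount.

K4, K5 cover every corridor at cost 5 + 3 = 8.
Any cover uses at least 2 camera mounts; among all covering selections none totals below 8.

8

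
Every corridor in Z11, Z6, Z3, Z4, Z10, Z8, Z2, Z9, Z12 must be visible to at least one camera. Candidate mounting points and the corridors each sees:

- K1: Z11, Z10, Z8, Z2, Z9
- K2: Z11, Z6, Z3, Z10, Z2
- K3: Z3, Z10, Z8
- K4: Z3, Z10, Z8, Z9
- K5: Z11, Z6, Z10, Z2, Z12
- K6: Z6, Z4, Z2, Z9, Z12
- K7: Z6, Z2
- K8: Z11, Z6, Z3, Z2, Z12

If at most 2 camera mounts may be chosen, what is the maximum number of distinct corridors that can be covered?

Choosing K1, K6 covers {Z11, Z6, Z4, Z10, Z8, Z2, Z9, Z12} — 8 corridors.
No choice of 2 camera mounts does better; here Z3 is left uncovered.

8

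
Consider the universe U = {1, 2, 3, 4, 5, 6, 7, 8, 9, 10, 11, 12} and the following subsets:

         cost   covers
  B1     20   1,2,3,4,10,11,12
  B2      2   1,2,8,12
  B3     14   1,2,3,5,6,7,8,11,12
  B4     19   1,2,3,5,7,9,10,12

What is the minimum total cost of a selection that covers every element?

53

B1, B3, B4 cover every element at cost 20 + 14 + 19 = 53.
Any cover uses at least 3 sets; among all covering selections none totals below 53.
Greedy by coverage-per-cost would pick B2, B3, B4, B1 for 55 — worse than the optimum 53.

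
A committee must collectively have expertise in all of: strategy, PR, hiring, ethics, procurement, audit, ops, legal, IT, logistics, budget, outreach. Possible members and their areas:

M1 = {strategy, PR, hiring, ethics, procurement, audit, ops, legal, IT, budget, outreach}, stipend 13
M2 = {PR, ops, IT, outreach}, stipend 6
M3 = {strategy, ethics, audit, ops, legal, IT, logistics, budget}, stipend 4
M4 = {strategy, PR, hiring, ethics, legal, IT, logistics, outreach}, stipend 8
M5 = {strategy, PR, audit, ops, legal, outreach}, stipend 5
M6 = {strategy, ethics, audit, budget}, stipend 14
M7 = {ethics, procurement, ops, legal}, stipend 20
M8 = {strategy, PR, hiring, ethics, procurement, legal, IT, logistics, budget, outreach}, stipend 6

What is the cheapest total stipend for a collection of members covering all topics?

M3, M8 cover every topic at stipend 4 + 6 = 10.
Any cover uses at least 2 members; among all covering selections none totals below 10.

10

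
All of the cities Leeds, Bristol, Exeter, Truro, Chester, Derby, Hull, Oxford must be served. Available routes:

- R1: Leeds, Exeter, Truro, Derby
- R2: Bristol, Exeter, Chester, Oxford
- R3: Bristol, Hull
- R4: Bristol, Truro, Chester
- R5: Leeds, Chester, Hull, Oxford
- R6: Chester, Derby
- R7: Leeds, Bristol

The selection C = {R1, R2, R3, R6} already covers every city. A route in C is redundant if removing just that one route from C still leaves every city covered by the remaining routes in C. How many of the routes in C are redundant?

Drop R1: Leeds, Truro uncovered — not redundant.
Drop R2: Oxford uncovered — not redundant.
Drop R3: Hull uncovered — not redundant.
Drop R6: the rest still cover every city — redundant.
1 redundant: R6.

1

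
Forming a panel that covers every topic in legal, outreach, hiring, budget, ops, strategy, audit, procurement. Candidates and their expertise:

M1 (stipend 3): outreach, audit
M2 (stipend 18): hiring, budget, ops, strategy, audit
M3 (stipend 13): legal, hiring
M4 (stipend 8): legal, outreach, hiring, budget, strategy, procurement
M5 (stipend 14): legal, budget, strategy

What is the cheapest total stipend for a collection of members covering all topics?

M2, M4 cover every topic at stipend 18 + 8 = 26.
Any cover uses at least 2 members; among all covering selections none totals below 26.
Greedy by coverage-per-stipend would pick M4, M1, M2 for 29 — worse than the optimum 26.

26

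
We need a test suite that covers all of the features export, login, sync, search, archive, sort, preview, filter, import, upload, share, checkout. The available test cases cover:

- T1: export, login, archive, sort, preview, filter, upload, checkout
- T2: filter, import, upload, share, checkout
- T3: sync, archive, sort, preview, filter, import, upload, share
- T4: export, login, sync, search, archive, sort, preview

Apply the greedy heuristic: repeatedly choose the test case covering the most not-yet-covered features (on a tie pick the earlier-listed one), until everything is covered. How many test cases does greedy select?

3

Pick 1: T1 covers 8 new features (export, login, archive, sort, preview, filter, upload, checkout).
Pick 2: T3 covers 3 new features (sync, import, share).
Pick 3: T4 covers 1 new features (search).
Greedy uses 3 test cases. (The true minimum is 2.)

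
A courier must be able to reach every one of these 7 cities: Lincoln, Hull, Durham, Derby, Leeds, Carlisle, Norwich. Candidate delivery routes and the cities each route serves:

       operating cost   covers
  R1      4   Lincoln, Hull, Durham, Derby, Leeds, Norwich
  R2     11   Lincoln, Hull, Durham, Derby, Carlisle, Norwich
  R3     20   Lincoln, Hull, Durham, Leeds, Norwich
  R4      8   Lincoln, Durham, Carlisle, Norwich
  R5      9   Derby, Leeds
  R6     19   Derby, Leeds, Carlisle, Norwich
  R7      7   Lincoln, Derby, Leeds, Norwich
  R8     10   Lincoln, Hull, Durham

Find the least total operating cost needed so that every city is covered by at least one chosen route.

12

R1, R4 cover every city at operating cost 4 + 8 = 12.
Any cover uses at least 2 routes; among all covering selections none totals below 12.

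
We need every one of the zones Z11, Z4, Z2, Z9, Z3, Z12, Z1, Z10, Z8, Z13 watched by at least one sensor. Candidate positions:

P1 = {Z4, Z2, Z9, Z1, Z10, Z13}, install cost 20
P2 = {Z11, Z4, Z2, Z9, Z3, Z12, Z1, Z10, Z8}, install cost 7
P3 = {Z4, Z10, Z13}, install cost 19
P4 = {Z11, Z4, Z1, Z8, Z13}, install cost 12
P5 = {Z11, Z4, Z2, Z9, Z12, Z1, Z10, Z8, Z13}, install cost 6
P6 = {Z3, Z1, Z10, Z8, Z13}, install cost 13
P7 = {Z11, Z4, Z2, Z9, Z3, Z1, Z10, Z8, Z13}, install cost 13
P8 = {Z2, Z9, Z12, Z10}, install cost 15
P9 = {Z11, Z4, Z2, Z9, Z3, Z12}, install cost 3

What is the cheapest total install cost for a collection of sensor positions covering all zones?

P5, P9 cover every zone at install cost 6 + 3 = 9.
Any cover uses at least 2 sensor positions; among all covering selections none totals below 9.

9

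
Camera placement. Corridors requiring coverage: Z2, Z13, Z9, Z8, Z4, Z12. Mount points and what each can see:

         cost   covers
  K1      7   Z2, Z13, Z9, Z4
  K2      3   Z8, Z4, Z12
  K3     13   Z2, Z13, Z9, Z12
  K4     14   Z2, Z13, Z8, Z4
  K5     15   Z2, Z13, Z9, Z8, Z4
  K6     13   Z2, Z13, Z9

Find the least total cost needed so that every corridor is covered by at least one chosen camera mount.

10

K1, K2 cover every corridor at cost 7 + 3 = 10.
Any cover uses at least 2 camera mounts; among all covering selections none totals below 10.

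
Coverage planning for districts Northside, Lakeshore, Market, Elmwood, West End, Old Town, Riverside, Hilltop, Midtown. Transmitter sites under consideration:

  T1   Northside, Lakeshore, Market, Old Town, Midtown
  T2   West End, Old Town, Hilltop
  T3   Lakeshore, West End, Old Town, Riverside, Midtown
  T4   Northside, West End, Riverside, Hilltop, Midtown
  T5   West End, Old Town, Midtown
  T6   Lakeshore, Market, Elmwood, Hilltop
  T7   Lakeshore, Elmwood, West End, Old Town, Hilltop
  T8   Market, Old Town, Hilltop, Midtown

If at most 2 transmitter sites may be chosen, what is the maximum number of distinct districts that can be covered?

Choosing T1, T4 covers {Northside, Lakeshore, Market, West End, Old Town, Riverside, Hilltop, Midtown} — 8 districts.
No choice of 2 transmitter sites does better; here Elmwood is left uncovered.

8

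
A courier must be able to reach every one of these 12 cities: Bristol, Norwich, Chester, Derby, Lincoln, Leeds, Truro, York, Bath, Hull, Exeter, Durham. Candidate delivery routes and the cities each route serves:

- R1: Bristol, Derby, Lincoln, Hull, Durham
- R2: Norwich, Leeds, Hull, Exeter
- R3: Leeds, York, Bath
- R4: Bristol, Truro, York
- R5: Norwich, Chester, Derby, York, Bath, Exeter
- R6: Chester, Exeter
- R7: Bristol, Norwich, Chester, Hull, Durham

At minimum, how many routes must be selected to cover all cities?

R1, R2, R4, R5 together cover {Bristol, Norwich, Chester, Derby, Lincoln, Leeds, Truro, York, Bath, Hull, Exeter, Durham} — every city.
No 3 of the 7 routes cover everything (all 35 triples fall short), so 4 is minimum.

4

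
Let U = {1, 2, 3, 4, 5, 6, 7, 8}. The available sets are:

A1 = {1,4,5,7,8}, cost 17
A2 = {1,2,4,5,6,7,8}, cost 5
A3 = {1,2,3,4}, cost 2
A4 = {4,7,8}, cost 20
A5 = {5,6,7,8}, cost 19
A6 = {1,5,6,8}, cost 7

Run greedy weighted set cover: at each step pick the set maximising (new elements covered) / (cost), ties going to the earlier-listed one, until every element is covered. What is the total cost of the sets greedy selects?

Pick 1: A3 adds 4 new (1, 2, 3, 4) at cost 2 (ratio 4/2).
Pick 2: A2 adds 4 new (5, 6, 7, 8) at cost 5 (ratio 4/5).
Greedy total cost: 2 + 5 = 7.

7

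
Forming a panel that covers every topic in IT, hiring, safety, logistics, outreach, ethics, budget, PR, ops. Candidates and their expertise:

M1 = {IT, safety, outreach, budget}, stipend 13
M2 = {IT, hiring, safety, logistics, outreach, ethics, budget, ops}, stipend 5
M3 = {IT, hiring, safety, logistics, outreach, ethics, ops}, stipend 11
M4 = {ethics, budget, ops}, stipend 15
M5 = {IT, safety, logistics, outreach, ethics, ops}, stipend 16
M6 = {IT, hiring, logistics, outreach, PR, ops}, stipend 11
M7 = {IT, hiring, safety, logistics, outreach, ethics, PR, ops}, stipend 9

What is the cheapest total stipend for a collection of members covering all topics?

14

M2, M7 cover every topic at stipend 5 + 9 = 14.
Any cover uses at least 2 members; among all covering selections none totals below 14.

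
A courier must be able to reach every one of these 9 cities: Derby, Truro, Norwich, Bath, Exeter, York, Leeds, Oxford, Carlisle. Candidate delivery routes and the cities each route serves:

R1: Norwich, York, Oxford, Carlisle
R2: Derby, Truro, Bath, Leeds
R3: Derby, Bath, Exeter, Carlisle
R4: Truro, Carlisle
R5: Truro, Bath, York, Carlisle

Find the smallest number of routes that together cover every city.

R1, R2, R3 together cover {Derby, Truro, Norwich, Bath, Exeter, York, Leeds, Oxford, Carlisle} — every city.
No 2 of the 5 routes cover everything (all 10 pairs fall short), so 3 is minimum.

3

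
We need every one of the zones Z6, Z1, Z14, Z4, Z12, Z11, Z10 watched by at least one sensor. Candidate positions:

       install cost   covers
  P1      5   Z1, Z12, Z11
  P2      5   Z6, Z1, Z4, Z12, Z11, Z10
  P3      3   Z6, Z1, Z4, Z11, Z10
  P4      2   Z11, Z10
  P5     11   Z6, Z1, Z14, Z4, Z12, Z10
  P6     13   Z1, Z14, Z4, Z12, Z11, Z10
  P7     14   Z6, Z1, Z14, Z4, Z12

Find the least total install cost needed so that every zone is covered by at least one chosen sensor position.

P4, P5 cover every zone at install cost 2 + 11 = 13.
Any cover uses at least 2 sensor positions; among all covering selections none totals below 13.
Greedy by coverage-per-install cost would pick P3, P1, P5 for 19 — worse than the optimum 13.

13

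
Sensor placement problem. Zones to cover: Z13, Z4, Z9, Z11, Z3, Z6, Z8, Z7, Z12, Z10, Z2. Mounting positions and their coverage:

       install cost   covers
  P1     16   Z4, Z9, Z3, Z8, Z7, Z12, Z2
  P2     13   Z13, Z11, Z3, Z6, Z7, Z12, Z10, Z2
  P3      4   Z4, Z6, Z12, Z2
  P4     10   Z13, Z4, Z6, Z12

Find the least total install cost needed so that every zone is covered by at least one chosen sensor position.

P1, P2 cover every zone at install cost 16 + 13 = 29.
Any cover uses at least 2 sensor positions; among all covering selections none totals below 29.

29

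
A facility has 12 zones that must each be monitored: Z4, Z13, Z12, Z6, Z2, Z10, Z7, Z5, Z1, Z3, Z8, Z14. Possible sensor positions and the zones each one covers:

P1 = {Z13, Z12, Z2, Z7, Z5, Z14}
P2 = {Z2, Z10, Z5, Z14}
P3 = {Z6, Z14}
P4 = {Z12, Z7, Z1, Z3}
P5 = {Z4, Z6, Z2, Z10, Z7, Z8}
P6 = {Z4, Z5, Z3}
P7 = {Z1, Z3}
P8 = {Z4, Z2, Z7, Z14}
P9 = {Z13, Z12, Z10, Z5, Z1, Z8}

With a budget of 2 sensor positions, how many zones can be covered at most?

10

Choosing P1, P5 covers {Z4, Z13, Z12, Z6, Z2, Z10, Z7, Z5, Z8, Z14} — 10 zones.
No choice of 2 sensor positions does better; here Z1, Z3 are left uncovered.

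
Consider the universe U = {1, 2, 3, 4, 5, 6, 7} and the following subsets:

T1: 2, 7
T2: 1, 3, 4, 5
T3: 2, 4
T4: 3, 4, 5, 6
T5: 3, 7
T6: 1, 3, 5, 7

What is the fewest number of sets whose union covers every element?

T1, T2, T4 together cover {1, 2, 3, 4, 5, 6, 7} — every element.
No 2 of the 6 sets cover everything (all 15 pairs fall short), so 3 is minimum.

3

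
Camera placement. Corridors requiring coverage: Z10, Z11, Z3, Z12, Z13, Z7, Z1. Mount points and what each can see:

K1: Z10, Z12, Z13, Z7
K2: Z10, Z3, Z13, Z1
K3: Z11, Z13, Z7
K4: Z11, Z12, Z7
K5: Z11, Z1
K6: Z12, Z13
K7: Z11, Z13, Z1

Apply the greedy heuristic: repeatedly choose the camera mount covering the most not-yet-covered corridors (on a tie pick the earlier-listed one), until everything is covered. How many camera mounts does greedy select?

3

Pick 1: K1 covers 4 new corridors (Z10, Z12, Z13, Z7).
Pick 2: K2 covers 2 new corridors (Z3, Z1).
Pick 3: K3 covers 1 new corridors (Z11).
Greedy uses 3 camera mounts. (The true minimum is 2.)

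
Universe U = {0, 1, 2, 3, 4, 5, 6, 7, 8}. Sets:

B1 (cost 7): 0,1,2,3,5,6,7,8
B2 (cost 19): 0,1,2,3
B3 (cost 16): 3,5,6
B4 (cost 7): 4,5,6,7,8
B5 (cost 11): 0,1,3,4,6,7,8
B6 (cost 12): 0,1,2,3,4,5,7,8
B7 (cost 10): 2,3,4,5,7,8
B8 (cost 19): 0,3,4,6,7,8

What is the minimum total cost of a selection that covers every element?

B1, B4 cover every element at cost 7 + 7 = 14.
Any cover uses at least 2 sets; among all covering selections none totals below 14.

14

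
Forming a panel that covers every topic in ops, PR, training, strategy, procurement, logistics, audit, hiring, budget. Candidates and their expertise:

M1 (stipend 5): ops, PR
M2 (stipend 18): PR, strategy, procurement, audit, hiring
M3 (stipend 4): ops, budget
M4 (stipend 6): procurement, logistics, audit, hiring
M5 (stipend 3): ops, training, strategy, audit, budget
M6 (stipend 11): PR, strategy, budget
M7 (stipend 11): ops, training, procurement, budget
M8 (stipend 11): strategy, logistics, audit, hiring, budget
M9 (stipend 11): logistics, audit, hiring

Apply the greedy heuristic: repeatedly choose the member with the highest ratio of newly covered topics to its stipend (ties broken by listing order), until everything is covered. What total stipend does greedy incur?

14

Pick 1: M5 adds 5 new (ops, training, strategy, audit, budget) at stipend 3 (ratio 5/3).
Pick 2: M4 adds 3 new (procurement, logistics, hiring) at stipend 6 (ratio 3/6).
Pick 3: M1 adds 1 new (PR) at stipend 5 (ratio 1/5).
Greedy total stipend: 3 + 6 + 5 = 14.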